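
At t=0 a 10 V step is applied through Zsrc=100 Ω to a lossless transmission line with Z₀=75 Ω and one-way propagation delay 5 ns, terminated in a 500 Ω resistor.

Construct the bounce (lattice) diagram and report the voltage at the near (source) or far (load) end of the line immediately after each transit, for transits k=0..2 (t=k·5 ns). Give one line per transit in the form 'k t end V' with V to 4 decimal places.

0 0 source 4.2857
1 5 load 7.4534
2 10 source 7.9059

Γ_L=0.739130, Γ_S=0.142857; launch V₁=10·75/175=4.285714
k=0 src: V=4.2857
k=1 load: inc=4.285714, refl=4.285714·0.739130=3.1677; V=0.000000+4.285714+3.167702=7.4534
k=2 src: inc=3.167702, refl=3.167702·0.142857=0.4525; V=4.285714+3.167702+0.452529=7.9059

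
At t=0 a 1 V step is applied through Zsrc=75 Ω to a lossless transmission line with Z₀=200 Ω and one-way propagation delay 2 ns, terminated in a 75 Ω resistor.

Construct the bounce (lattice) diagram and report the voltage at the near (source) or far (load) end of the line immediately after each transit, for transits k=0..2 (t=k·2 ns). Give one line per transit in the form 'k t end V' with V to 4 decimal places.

0 0 source 0.7273
1 2 load 0.3967
2 4 source 0.5470

Γ_L=-0.454545, Γ_S=-0.454545; launch V₁=1·200/275=0.727273
k=0 src: V=0.7273
k=1 load: inc=0.727273, refl=0.727273·-0.454545=-0.3306; V=0.000000+0.727273+-0.330579=0.3967
k=2 src: inc=-0.330579, refl=-0.330579·-0.454545=0.1503; V=0.727273+-0.330579+0.150263=0.5470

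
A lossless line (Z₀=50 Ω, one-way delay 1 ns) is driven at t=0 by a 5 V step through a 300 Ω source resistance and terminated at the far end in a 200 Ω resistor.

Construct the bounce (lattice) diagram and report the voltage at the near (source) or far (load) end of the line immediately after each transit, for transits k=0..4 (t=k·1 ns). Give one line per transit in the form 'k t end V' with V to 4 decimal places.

0 0 source 0.7143
1 1 load 1.1429
2 2 source 1.4490
3 3 load 1.6327
4 4 source 1.7638

Γ_L=0.600000, Γ_S=0.714286; launch V₁=5·50/350=0.714286
k=0 src: V=0.7143
k=1 load: inc=0.714286, refl=0.714286·0.600000=0.4286; V=0.000000+0.714286+0.428571=1.1429
k=2 src: inc=0.428571, refl=0.428571·0.714286=0.3061; V=0.714286+0.428571+0.306122=1.4490
k=3 load: inc=0.306122, refl=0.306122·0.600000=0.1837; V=1.142857+0.306122+0.183673=1.6327
k=4 src: inc=0.183673, refl=0.183673·0.714286=0.1312; V=1.448980+0.183673+0.131195=1.7638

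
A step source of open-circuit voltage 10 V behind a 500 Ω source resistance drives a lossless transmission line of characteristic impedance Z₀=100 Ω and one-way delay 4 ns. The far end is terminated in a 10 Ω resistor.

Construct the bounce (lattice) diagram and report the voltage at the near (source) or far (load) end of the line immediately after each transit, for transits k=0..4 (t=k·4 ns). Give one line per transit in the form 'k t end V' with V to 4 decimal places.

0 0 source 1.6667
1 4 load 0.3030
2 8 source -0.6061
3 12 load 0.1377
4 16 source 0.6336

Γ_L=-0.818182, Γ_S=0.666667; launch V₁=10·100/600=1.666667
k=0 src: V=1.6667
k=1 load: inc=1.666667, refl=1.666667·-0.818182=-1.3636; V=0.000000+1.666667+-1.363636=0.3030
k=2 src: inc=-1.363636, refl=-1.363636·0.666667=-0.9091; V=1.666667+-1.363636+-0.909091=-0.6061
k=3 load: inc=-0.909091, refl=-0.909091·-0.818182=0.7438; V=0.303030+-0.909091+0.743802=0.1377
k=4 src: inc=0.743802, refl=0.743802·0.666667=0.4959; V=-0.606061+0.743802+0.495868=0.6336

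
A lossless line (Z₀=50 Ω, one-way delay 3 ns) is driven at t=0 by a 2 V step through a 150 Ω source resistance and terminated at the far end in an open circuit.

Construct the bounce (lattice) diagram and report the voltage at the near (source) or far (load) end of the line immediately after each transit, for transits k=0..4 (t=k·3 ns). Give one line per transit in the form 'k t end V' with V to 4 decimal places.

Γ_L=1.000000, Γ_S=0.500000; launch V₁=2·50/200=0.500000
k=0 src: V=0.5000
k=1 load: inc=0.500000, refl=0.500000·1.000000=0.5000; V=0.000000+0.500000+0.500000=1.0000
k=2 src: inc=0.500000, refl=0.500000·0.500000=0.2500; V=0.500000+0.500000+0.250000=1.2500
k=3 load: inc=0.250000, refl=0.250000·1.000000=0.2500; V=1.000000+0.250000+0.250000=1.5000
k=4 src: inc=0.250000, refl=0.250000·0.500000=0.1250; V=1.250000+0.250000+0.125000=1.6250

0 0 source 0.5000
1 3 load 1.0000
2 6 source 1.2500
3 9 load 1.5000
4 12 source 1.6250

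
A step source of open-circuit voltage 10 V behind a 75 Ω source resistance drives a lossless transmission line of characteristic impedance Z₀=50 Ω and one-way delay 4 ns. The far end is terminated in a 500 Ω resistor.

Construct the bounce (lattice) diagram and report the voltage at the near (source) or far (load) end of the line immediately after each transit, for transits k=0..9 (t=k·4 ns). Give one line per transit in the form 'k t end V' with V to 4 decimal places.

Γ_L=0.818182, Γ_S=0.200000; launch V₁=10·50/125=4.000000
k=0 src: V=4.0000
k=1 load: inc=4.000000, refl=4.000000·0.818182=3.2727; V=0.000000+4.000000+3.272727=7.2727
k=2 src: inc=3.272727, refl=3.272727·0.200000=0.6545; V=4.000000+3.272727+0.654545=7.9273
k=3 load: inc=0.654545, refl=0.654545·0.818182=0.5355; V=7.272727+0.654545+0.535537=8.4628
k=4 src: inc=0.535537, refl=0.535537·0.200000=0.1071; V=7.927273+0.535537+0.107107=8.5699
k=5 load: inc=0.107107, refl=0.107107·0.818182=0.0876; V=8.462810+0.107107+0.087633=8.6576
k=6 src: inc=0.087633, refl=0.087633·0.200000=0.0175; V=8.569917+0.087633+0.017527=8.6751
k=7 load: inc=0.017527, refl=0.017527·0.818182=0.0143; V=8.657551+0.017527+0.014340=8.6894
k=8 src: inc=0.014340, refl=0.014340·0.200000=0.0029; V=8.675077+0.014340+0.002868=8.6923
k=9 load: inc=0.002868, refl=0.002868·0.818182=0.0023; V=8.689417+0.002868+0.002347=8.6946

0 0 source 4.0000
1 4 load 7.2727
2 8 source 7.9273
3 12 load 8.4628
4 16 source 8.5699
5 20 load 8.6576
6 24 source 8.6751
7 28 load 8.6894
8 32 source 8.6923
9 36 load 8.6946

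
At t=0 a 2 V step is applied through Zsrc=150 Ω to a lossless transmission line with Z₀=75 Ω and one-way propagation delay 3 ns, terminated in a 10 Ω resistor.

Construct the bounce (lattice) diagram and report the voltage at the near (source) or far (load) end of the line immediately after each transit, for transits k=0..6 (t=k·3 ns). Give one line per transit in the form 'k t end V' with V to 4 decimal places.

0 0 source 0.6667
1 3 load 0.1569
2 6 source -0.0131
3 9 load 0.1169
4 12 source 0.1602
5 15 load 0.1271
6 18 source 0.1160

Γ_L=-0.764706, Γ_S=0.333333; launch V₁=2·75/225=0.666667
k=0 src: V=0.6667
k=1 load: inc=0.666667, refl=0.666667·-0.764706=-0.5098; V=0.000000+0.666667+-0.509804=0.1569
k=2 src: inc=-0.509804, refl=-0.509804·0.333333=-0.1699; V=0.666667+-0.509804+-0.169935=-0.0131
k=3 load: inc=-0.169935, refl=-0.169935·-0.764706=0.1300; V=0.156863+-0.169935+0.129950=0.1169
k=4 src: inc=0.129950, refl=0.129950·0.333333=0.0433; V=-0.013072+0.129950+0.043317=0.1602
k=5 load: inc=0.043317, refl=0.043317·-0.764706=-0.0331; V=0.116878+0.043317+-0.033125=0.1271
k=6 src: inc=-0.033125, refl=-0.033125·0.333333=-0.0110; V=0.160195+-0.033125+-0.011042=0.1160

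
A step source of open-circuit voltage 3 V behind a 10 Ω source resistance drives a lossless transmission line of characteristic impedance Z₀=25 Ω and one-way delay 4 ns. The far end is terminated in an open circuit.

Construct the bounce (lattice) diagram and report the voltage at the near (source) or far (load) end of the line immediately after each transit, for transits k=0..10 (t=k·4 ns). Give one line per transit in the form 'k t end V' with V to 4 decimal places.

0 0 source 2.1429
1 4 load 4.2857
2 8 source 3.3673
3 12 load 2.4490
4 16 source 2.8426
5 20 load 3.2362
6 24 source 3.0675
7 28 load 2.8988
8 32 source 2.9711
9 36 load 3.0434
10 40 source 3.0124

Γ_L=1.000000, Γ_S=-0.428571; launch V₁=3·25/35=2.142857
k=0 src: V=2.1429
k=1 load: inc=2.142857, refl=2.142857·1.000000=2.1429; V=0.000000+2.142857+2.142857=4.2857
k=2 src: inc=2.142857, refl=2.142857·-0.428571=-0.9184; V=2.142857+2.142857+-0.918367=3.3673
k=3 load: inc=-0.918367, refl=-0.918367·1.000000=-0.9184; V=4.285714+-0.918367+-0.918367=2.4490
k=4 src: inc=-0.918367, refl=-0.918367·-0.428571=0.3936; V=3.367347+-0.918367+0.393586=2.8426
k=5 load: inc=0.393586, refl=0.393586·1.000000=0.3936; V=2.448980+0.393586+0.393586=3.2362
k=6 src: inc=0.393586, refl=0.393586·-0.428571=-0.1687; V=2.842566+0.393586+-0.168680=3.0675
k=7 load: inc=-0.168680, refl=-0.168680·1.000000=-0.1687; V=3.236152+-0.168680+-0.168680=2.8988
k=8 src: inc=-0.168680, refl=-0.168680·-0.428571=0.0723; V=3.067472+-0.168680+0.072291=2.9711
k=9 load: inc=0.072291, refl=0.072291·1.000000=0.0723; V=2.898792+0.072291+0.072291=3.0434
k=10 src: inc=0.072291, refl=0.072291·-0.428571=-0.0310; V=2.971083+0.072291+-0.030982=3.0124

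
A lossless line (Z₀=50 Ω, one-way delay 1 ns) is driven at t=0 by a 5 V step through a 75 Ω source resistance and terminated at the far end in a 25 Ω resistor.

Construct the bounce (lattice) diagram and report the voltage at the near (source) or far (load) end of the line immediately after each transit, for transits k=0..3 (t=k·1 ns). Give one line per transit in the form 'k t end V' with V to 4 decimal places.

Γ_L=-0.333333, Γ_S=0.200000; launch V₁=5·50/125=2.000000
k=0 src: V=2.0000
k=1 load: inc=2.000000, refl=2.000000·-0.333333=-0.6667; V=0.000000+2.000000+-0.666667=1.3333
k=2 src: inc=-0.666667, refl=-0.666667·0.200000=-0.1333; V=2.000000+-0.666667+-0.133333=1.2000
k=3 load: inc=-0.133333, refl=-0.133333·-0.333333=0.0444; V=1.333333+-0.133333+0.044444=1.2444

0 0 source 2.0000
1 1 load 1.3333
2 2 source 1.2000
3 3 load 1.2444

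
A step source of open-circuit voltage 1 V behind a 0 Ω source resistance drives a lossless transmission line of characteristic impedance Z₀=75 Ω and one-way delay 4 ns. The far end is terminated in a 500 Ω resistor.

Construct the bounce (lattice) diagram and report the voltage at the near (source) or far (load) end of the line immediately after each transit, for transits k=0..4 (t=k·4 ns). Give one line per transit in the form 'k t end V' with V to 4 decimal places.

0 0 source 1.0000
1 4 load 1.7391
2 8 source 1.0000
3 12 load 0.4537
4 16 source 1.0000

Γ_L=0.739130, Γ_S=-1.000000; launch V₁=1·75/75=1.000000
k=0 src: V=1.0000
k=1 load: inc=1.000000, refl=1.000000·0.739130=0.7391; V=0.000000+1.000000+0.739130=1.7391
k=2 src: inc=0.739130, refl=0.739130·-1.000000=-0.7391; V=1.000000+0.739130+-0.739130=1.0000
k=3 load: inc=-0.739130, refl=-0.739130·0.739130=-0.5463; V=1.739130+-0.739130+-0.546314=0.4537
k=4 src: inc=-0.546314, refl=-0.546314·-1.000000=0.5463; V=1.000000+-0.546314+0.546314=1.0000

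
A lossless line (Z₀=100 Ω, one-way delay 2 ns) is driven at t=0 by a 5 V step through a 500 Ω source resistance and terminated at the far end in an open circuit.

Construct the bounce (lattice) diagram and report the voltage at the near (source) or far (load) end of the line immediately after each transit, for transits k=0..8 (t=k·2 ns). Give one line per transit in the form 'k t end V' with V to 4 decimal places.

Γ_L=1.000000, Γ_S=0.666667; launch V₁=5·100/600=0.833333
k=0 src: V=0.8333
k=1 load: inc=0.833333, refl=0.833333·1.000000=0.8333; V=0.000000+0.833333+0.833333=1.6667
k=2 src: inc=0.833333, refl=0.833333·0.666667=0.5556; V=0.833333+0.833333+0.555556=2.2222
k=3 load: inc=0.555556, refl=0.555556·1.000000=0.5556; V=1.666667+0.555556+0.555556=2.7778
k=4 src: inc=0.555556, refl=0.555556·0.666667=0.3704; V=2.222222+0.555556+0.370370=3.1481
k=5 load: inc=0.370370, refl=0.370370·1.000000=0.3704; V=2.777778+0.370370+0.370370=3.5185
k=6 src: inc=0.370370, refl=0.370370·0.666667=0.2469; V=3.148148+0.370370+0.246914=3.7654
k=7 load: inc=0.246914, refl=0.246914·1.000000=0.2469; V=3.518519+0.246914+0.246914=4.0123
k=8 src: inc=0.246914, refl=0.246914·0.666667=0.1646; V=3.765432+0.246914+0.164609=4.1770

0 0 source 0.8333
1 2 load 1.6667
2 4 source 2.2222
3 6 load 2.7778
4 8 source 3.1481
5 10 load 3.5185
6 12 source 3.7654
7 14 load 4.0123
8 16 source 4.1770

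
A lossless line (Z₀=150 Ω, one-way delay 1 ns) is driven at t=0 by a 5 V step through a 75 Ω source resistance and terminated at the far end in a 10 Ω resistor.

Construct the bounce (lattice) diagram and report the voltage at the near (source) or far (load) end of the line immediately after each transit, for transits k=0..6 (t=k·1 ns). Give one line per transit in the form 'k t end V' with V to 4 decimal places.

0 0 source 3.3333
1 1 load 0.4167
2 2 source 1.3889
3 3 load 0.5382
4 4 source 0.8218
5 5 load 0.5736
6 6 source 0.6563

Γ_L=-0.875000, Γ_S=-0.333333; launch V₁=5·150/225=3.333333
k=0 src: V=3.3333
k=1 load: inc=3.333333, refl=3.333333·-0.875000=-2.9167; V=0.000000+3.333333+-2.916667=0.4167
k=2 src: inc=-2.916667, refl=-2.916667·-0.333333=0.9722; V=3.333333+-2.916667+0.972222=1.3889
k=3 load: inc=0.972222, refl=0.972222·-0.875000=-0.8507; V=0.416667+0.972222+-0.850694=0.5382
k=4 src: inc=-0.850694, refl=-0.850694·-0.333333=0.2836; V=1.388889+-0.850694+0.283565=0.8218
k=5 load: inc=0.283565, refl=0.283565·-0.875000=-0.2481; V=0.538194+0.283565+-0.248119=0.5736
k=6 src: inc=-0.248119, refl=-0.248119·-0.333333=0.0827; V=0.821759+-0.248119+0.082706=0.6563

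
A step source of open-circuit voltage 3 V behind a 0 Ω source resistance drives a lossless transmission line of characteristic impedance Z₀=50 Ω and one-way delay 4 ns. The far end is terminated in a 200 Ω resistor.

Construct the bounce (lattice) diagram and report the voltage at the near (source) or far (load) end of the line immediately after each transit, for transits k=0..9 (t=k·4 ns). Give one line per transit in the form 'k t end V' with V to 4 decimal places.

0 0 source 3.0000
1 4 load 4.8000
2 8 source 3.0000
3 12 load 1.9200
4 16 source 3.0000
5 20 load 3.6480
6 24 source 3.0000
7 28 load 2.6112
8 32 source 3.0000
9 36 load 3.2333

Γ_L=0.600000, Γ_S=-1.000000; launch V₁=3·50/50=3.000000
k=0 src: V=3.0000
k=1 load: inc=3.000000, refl=3.000000·0.600000=1.8000; V=0.000000+3.000000+1.800000=4.8000
k=2 src: inc=1.800000, refl=1.800000·-1.000000=-1.8000; V=3.000000+1.800000+-1.800000=3.0000
k=3 load: inc=-1.800000, refl=-1.800000·0.600000=-1.0800; V=4.800000+-1.800000+-1.080000=1.9200
k=4 src: inc=-1.080000, refl=-1.080000·-1.000000=1.0800; V=3.000000+-1.080000+1.080000=3.0000
k=5 load: inc=1.080000, refl=1.080000·0.600000=0.6480; V=1.920000+1.080000+0.648000=3.6480
k=6 src: inc=0.648000, refl=0.648000·-1.000000=-0.6480; V=3.000000+0.648000+-0.648000=3.0000
k=7 load: inc=-0.648000, refl=-0.648000·0.600000=-0.3888; V=3.648000+-0.648000+-0.388800=2.6112
k=8 src: inc=-0.388800, refl=-0.388800·-1.000000=0.3888; V=3.000000+-0.388800+0.388800=3.0000
k=9 load: inc=0.388800, refl=0.388800·0.600000=0.2333; V=2.611200+0.388800+0.233280=3.2333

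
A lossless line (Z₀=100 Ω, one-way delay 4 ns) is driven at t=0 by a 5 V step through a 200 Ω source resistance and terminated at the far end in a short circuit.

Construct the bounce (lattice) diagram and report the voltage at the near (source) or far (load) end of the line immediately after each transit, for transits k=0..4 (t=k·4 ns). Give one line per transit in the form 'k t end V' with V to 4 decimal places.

Γ_L=-1.000000, Γ_S=0.333333; launch V₁=5·100/300=1.666667
k=0 src: V=1.6667
k=1 load: inc=1.666667, refl=1.666667·-1.000000=-1.6667; V=0.000000+1.666667+-1.666667=0.0000
k=2 src: inc=-1.666667, refl=-1.666667·0.333333=-0.5556; V=1.666667+-1.666667+-0.555556=-0.5556
k=3 load: inc=-0.555556, refl=-0.555556·-1.000000=0.5556; V=0.000000+-0.555556+0.555556=0.0000
k=4 src: inc=0.555556, refl=0.555556·0.333333=0.1852; V=-0.555556+0.555556+0.185185=0.1852

0 0 source 1.6667
1 4 load 0.0000
2 8 source -0.5556
3 12 load 0.0000
4 16 source 0.1852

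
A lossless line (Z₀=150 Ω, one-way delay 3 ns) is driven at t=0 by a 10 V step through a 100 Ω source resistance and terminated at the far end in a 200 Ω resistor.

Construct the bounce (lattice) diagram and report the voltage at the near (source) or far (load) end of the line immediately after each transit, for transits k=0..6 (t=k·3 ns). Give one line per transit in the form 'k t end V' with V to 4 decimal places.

0 0 source 6.0000
1 3 load 6.8571
2 6 source 6.6857
3 9 load 6.6612
4 12 source 6.6661
5 15 load 6.6668
6 18 source 6.6667

Γ_L=0.142857, Γ_S=-0.200000; launch V₁=10·150/250=6.000000
k=0 src: V=6.0000
k=1 load: inc=6.000000, refl=6.000000·0.142857=0.8571; V=0.000000+6.000000+0.857143=6.8571
k=2 src: inc=0.857143, refl=0.857143·-0.200000=-0.1714; V=6.000000+0.857143+-0.171429=6.6857
k=3 load: inc=-0.171429, refl=-0.171429·0.142857=-0.0245; V=6.857143+-0.171429+-0.024490=6.6612
k=4 src: inc=-0.024490, refl=-0.024490·-0.200000=0.0049; V=6.685714+-0.024490+0.004898=6.6661
k=5 load: inc=0.004898, refl=0.004898·0.142857=0.0007; V=6.661224+0.004898+0.000700=6.6668
k=6 src: inc=0.000700, refl=0.000700·-0.200000=-0.0001; V=6.666122+0.000700+-0.000140=6.6667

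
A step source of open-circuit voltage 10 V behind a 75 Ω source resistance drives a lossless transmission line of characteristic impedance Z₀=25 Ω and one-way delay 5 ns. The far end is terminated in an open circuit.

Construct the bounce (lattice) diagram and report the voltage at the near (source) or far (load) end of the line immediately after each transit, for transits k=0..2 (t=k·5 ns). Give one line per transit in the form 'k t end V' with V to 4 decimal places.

Γ_L=1.000000, Γ_S=0.500000; launch V₁=10·25/100=2.500000
k=0 src: V=2.5000
k=1 load: inc=2.500000, refl=2.500000·1.000000=2.5000; V=0.000000+2.500000+2.500000=5.0000
k=2 src: inc=2.500000, refl=2.500000·0.500000=1.2500; V=2.500000+2.500000+1.250000=6.2500

0 0 source 2.5000
1 5 load 5.0000
2 10 source 6.2500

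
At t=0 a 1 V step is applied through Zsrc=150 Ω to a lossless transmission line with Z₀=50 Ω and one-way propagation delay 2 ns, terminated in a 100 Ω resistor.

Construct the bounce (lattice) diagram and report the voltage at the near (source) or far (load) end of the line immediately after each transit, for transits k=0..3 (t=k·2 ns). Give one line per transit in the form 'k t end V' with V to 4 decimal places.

0 0 source 0.2500
1 2 load 0.3333
2 4 source 0.3750
3 6 load 0.3889

Γ_L=0.333333, Γ_S=0.500000; launch V₁=1·50/200=0.250000
k=0 src: V=0.2500
k=1 load: inc=0.250000, refl=0.250000·0.333333=0.0833; V=0.000000+0.250000+0.083333=0.3333
k=2 src: inc=0.083333, refl=0.083333·0.500000=0.0417; V=0.250000+0.083333+0.041667=0.3750
k=3 load: inc=0.041667, refl=0.041667·0.333333=0.0139; V=0.333333+0.041667+0.013889=0.3889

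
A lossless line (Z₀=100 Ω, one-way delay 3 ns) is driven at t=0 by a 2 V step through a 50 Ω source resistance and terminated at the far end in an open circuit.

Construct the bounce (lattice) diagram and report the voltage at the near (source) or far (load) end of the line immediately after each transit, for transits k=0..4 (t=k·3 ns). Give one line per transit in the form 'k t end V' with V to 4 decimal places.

Γ_L=1.000000, Γ_S=-0.333333; launch V₁=2·100/150=1.333333
k=0 src: V=1.3333
k=1 load: inc=1.333333, refl=1.333333·1.000000=1.3333; V=0.000000+1.333333+1.333333=2.6667
k=2 src: inc=1.333333, refl=1.333333·-0.333333=-0.4444; V=1.333333+1.333333+-0.444444=2.2222
k=3 load: inc=-0.444444, refl=-0.444444·1.000000=-0.4444; V=2.666667+-0.444444+-0.444444=1.7778
k=4 src: inc=-0.444444, refl=-0.444444·-0.333333=0.1481; V=2.222222+-0.444444+0.148148=1.9259

0 0 source 1.3333
1 3 load 2.6667
2 6 source 2.2222
3 9 load 1.7778
4 12 source 1.9259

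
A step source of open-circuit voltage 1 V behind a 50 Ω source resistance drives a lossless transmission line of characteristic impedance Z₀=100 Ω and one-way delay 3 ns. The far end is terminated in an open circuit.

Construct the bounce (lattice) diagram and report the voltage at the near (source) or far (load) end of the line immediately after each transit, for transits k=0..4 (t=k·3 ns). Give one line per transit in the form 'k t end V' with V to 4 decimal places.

0 0 source 0.6667
1 3 load 1.3333
2 6 source 1.1111
3 9 load 0.8889
4 12 source 0.9630

Γ_L=1.000000, Γ_S=-0.333333; launch V₁=1·100/150=0.666667
k=0 src: V=0.6667
k=1 load: inc=0.666667, refl=0.666667·1.000000=0.6667; V=0.000000+0.666667+0.666667=1.3333
k=2 src: inc=0.666667, refl=0.666667·-0.333333=-0.2222; V=0.666667+0.666667+-0.222222=1.1111
k=3 load: inc=-0.222222, refl=-0.222222·1.000000=-0.2222; V=1.333333+-0.222222+-0.222222=0.8889
k=4 src: inc=-0.222222, refl=-0.222222·-0.333333=0.0741; V=1.111111+-0.222222+0.074074=0.9630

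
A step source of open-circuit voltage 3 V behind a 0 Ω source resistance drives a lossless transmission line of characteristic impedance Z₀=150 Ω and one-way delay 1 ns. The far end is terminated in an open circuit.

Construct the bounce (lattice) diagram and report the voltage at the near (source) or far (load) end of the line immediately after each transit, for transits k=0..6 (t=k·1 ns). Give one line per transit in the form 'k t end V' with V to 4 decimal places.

Γ_L=1.000000, Γ_S=-1.000000; launch V₁=3·150/150=3.000000
k=0 src: V=3.0000
k=1 load: inc=3.000000, refl=3.000000·1.000000=3.0000; V=0.000000+3.000000+3.000000=6.0000
k=2 src: inc=3.000000, refl=3.000000·-1.000000=-3.0000; V=3.000000+3.000000+-3.000000=3.0000
k=3 load: inc=-3.000000, refl=-3.000000·1.000000=-3.0000; V=6.000000+-3.000000+-3.000000=0.0000
k=4 src: inc=-3.000000, refl=-3.000000·-1.000000=3.0000; V=3.000000+-3.000000+3.000000=3.0000
k=5 load: inc=3.000000, refl=3.000000·1.000000=3.0000; V=0.000000+3.000000+3.000000=6.0000
k=6 src: inc=3.000000, refl=3.000000·-1.000000=-3.0000; V=3.000000+3.000000+-3.000000=3.0000

0 0 source 3.0000
1 1 load 6.0000
2 2 source 3.0000
3 3 load 0.0000
4 4 source 3.0000
5 5 load 6.0000
6 6 source 3.0000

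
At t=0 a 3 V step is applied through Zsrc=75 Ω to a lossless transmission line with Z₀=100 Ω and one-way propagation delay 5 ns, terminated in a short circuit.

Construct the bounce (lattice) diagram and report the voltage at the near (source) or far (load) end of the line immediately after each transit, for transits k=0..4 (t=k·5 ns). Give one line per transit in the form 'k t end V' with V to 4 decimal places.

Γ_L=-1.000000, Γ_S=-0.142857; launch V₁=3·100/175=1.714286
k=0 src: V=1.7143
k=1 load: inc=1.714286, refl=1.714286·-1.000000=-1.7143; V=0.000000+1.714286+-1.714286=0.0000
k=2 src: inc=-1.714286, refl=-1.714286·-0.142857=0.2449; V=1.714286+-1.714286+0.244898=0.2449
k=3 load: inc=0.244898, refl=0.244898·-1.000000=-0.2449; V=0.000000+0.244898+-0.244898=0.0000
k=4 src: inc=-0.244898, refl=-0.244898·-0.142857=0.0350; V=0.244898+-0.244898+0.034985=0.0350

0 0 source 1.7143
1 5 load 0.0000
2 10 source 0.2449
3 15 load 0.0000
4 20 source 0.0350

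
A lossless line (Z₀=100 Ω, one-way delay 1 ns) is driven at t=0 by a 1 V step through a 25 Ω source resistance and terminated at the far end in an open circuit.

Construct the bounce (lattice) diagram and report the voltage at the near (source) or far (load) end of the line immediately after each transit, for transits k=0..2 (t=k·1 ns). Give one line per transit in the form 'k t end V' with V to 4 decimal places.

0 0 source 0.8000
1 1 load 1.6000
2 2 source 1.1200

Γ_L=1.000000, Γ_S=-0.600000; launch V₁=1·100/125=0.800000
k=0 src: V=0.8000
k=1 load: inc=0.800000, refl=0.800000·1.000000=0.8000; V=0.000000+0.800000+0.800000=1.6000
k=2 src: inc=0.800000, refl=0.800000·-0.600000=-0.4800; V=0.800000+0.800000+-0.480000=1.1200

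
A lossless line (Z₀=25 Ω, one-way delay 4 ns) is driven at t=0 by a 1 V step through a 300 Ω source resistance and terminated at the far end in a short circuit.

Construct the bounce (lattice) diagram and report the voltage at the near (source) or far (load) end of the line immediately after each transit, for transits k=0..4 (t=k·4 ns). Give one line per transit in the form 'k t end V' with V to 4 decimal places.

0 0 source 0.0769
1 4 load 0.0000
2 8 source -0.0651
3 12 load 0.0000
4 16 source 0.0551

Γ_L=-1.000000, Γ_S=0.846154; launch V₁=1·25/325=0.076923
k=0 src: V=0.0769
k=1 load: inc=0.076923, refl=0.076923·-1.000000=-0.0769; V=0.000000+0.076923+-0.076923=0.0000
k=2 src: inc=-0.076923, refl=-0.076923·0.846154=-0.0651; V=0.076923+-0.076923+-0.065089=-0.0651
k=3 load: inc=-0.065089, refl=-0.065089·-1.000000=0.0651; V=0.000000+-0.065089+0.065089=0.0000
k=4 src: inc=0.065089, refl=0.065089·0.846154=0.0551; V=-0.065089+0.065089+0.055075=0.0551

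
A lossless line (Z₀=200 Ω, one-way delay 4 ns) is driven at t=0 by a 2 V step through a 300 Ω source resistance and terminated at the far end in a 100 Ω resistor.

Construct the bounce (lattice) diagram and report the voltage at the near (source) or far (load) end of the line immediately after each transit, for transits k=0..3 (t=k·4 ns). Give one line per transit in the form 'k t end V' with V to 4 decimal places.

Γ_L=-0.333333, Γ_S=0.200000; launch V₁=2·200/500=0.800000
k=0 src: V=0.8000
k=1 load: inc=0.800000, refl=0.800000·-0.333333=-0.2667; V=0.000000+0.800000+-0.266667=0.5333
k=2 src: inc=-0.266667, refl=-0.266667·0.200000=-0.0533; V=0.800000+-0.266667+-0.053333=0.4800
k=3 load: inc=-0.053333, refl=-0.053333·-0.333333=0.0178; V=0.533333+-0.053333+0.017778=0.4978

0 0 source 0.8000
1 4 load 0.5333
2 8 source 0.4800
3 12 load 0.4978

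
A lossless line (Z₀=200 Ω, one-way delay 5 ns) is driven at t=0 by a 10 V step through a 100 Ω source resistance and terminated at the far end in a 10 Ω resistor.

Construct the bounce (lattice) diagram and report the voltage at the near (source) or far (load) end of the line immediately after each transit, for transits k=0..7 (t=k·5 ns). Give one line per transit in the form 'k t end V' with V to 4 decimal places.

0 0 source 6.6667
1 5 load 0.6349
2 10 source 2.6455
3 15 load 0.8264
4 20 source 1.4328
5 25 load 0.8842
6 30 source 1.0670
7 35 load 0.9016

Γ_L=-0.904762, Γ_S=-0.333333; launch V₁=10·200/300=6.666667
k=0 src: V=6.6667
k=1 load: inc=6.666667, refl=6.666667·-0.904762=-6.0317; V=0.000000+6.666667+-6.031746=0.6349
k=2 src: inc=-6.031746, refl=-6.031746·-0.333333=2.0106; V=6.666667+-6.031746+2.010582=2.6455
k=3 load: inc=2.010582, refl=2.010582·-0.904762=-1.8191; V=0.634921+2.010582+-1.819098=0.8264
k=4 src: inc=-1.819098, refl=-1.819098·-0.333333=0.6064; V=2.645503+-1.819098+0.606366=1.4328
k=5 load: inc=0.606366, refl=0.606366·-0.904762=-0.5486; V=0.826405+0.606366+-0.548617=0.8842
k=6 src: inc=-0.548617, refl=-0.548617·-0.333333=0.1829; V=1.432771+-0.548617+0.182872=1.0670
k=7 load: inc=0.182872, refl=0.182872·-0.904762=-0.1655; V=0.884154+0.182872+-0.165456=0.9016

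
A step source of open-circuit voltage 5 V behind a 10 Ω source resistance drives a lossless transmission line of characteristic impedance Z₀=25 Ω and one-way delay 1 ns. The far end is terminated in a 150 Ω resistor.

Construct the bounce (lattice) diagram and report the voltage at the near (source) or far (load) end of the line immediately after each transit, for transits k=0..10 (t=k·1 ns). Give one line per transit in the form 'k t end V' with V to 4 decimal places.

Γ_L=0.714286, Γ_S=-0.428571; launch V₁=5·25/35=3.571429
k=0 src: V=3.5714
k=1 load: inc=3.571429, refl=3.571429·0.714286=2.5510; V=0.000000+3.571429+2.551020=6.1224
k=2 src: inc=2.551020, refl=2.551020·-0.428571=-1.0933; V=3.571429+2.551020+-1.093294=5.0292
k=3 load: inc=-1.093294, refl=-1.093294·0.714286=-0.7809; V=6.122449+-1.093294+-0.780925=4.2482
k=4 src: inc=-0.780925, refl=-0.780925·-0.428571=0.3347; V=5.029155+-0.780925+0.334682=4.5829
k=5 load: inc=0.334682, refl=0.334682·0.714286=0.2391; V=4.248230+0.334682+0.239059=4.8220
k=6 src: inc=0.239059, refl=0.239059·-0.428571=-0.1025; V=4.582912+0.239059+-0.102454=4.7195
k=7 load: inc=-0.102454, refl=-0.102454·0.714286=-0.0732; V=4.821970+-0.102454+-0.073181=4.6463
k=8 src: inc=-0.073181, refl=-0.073181·-0.428571=0.0314; V=4.719517+-0.073181+0.031363=4.6777
k=9 load: inc=0.031363, refl=0.031363·0.714286=0.0224; V=4.646336+0.031363+0.022402=4.7001
k=10 src: inc=0.022402, refl=0.022402·-0.428571=-0.0096; V=4.677699+0.022402+-0.009601=4.6905

0 0 source 3.5714
1 1 load 6.1224
2 2 source 5.0292
3 3 load 4.2482
4 4 source 4.5829
5 5 load 4.8220
6 6 source 4.7195
7 7 load 4.6463
8 8 source 4.6777
9 9 load 4.7001
10 10 source 4.6905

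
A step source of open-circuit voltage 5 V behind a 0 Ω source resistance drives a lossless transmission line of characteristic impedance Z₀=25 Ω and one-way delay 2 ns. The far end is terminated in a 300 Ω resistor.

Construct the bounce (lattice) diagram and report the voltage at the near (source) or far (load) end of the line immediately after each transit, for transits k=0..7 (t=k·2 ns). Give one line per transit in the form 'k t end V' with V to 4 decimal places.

Γ_L=0.846154, Γ_S=-1.000000; launch V₁=5·25/25=5.000000
k=0 src: V=5.0000
k=1 load: inc=5.000000, refl=5.000000·0.846154=4.2308; V=0.000000+5.000000+4.230769=9.2308
k=2 src: inc=4.230769, refl=4.230769·-1.000000=-4.2308; V=5.000000+4.230769+-4.230769=5.0000
k=3 load: inc=-4.230769, refl=-4.230769·0.846154=-3.5799; V=9.230769+-4.230769+-3.579882=1.4201
k=4 src: inc=-3.579882, refl=-3.579882·-1.000000=3.5799; V=5.000000+-3.579882+3.579882=5.0000
k=5 load: inc=3.579882, refl=3.579882·0.846154=3.0291; V=1.420118+3.579882+3.029131=8.0291
k=6 src: inc=3.029131, refl=3.029131·-1.000000=-3.0291; V=5.000000+3.029131+-3.029131=5.0000
k=7 load: inc=-3.029131, refl=-3.029131·0.846154=-2.5631; V=8.029131+-3.029131+-2.563111=2.4369

0 0 source 5.0000
1 2 load 9.2308
2 4 source 5.0000
3 6 load 1.4201
4 8 source 5.0000
5 10 load 8.0291
6 12 source 5.0000
7 14 load 2.4369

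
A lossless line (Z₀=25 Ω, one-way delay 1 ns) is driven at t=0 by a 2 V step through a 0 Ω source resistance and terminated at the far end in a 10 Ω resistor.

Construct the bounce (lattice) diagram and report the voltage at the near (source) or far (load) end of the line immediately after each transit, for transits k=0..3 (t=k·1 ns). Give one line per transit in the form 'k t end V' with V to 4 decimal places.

0 0 source 2.0000
1 1 load 1.1429
2 2 source 2.0000
3 3 load 1.6327

Γ_L=-0.428571, Γ_S=-1.000000; launch V₁=2·25/25=2.000000
k=0 src: V=2.0000
k=1 load: inc=2.000000, refl=2.000000·-0.428571=-0.8571; V=0.000000+2.000000+-0.857143=1.1429
k=2 src: inc=-0.857143, refl=-0.857143·-1.000000=0.8571; V=2.000000+-0.857143+0.857143=2.0000
k=3 load: inc=0.857143, refl=0.857143·-0.428571=-0.3673; V=1.142857+0.857143+-0.367347=1.6327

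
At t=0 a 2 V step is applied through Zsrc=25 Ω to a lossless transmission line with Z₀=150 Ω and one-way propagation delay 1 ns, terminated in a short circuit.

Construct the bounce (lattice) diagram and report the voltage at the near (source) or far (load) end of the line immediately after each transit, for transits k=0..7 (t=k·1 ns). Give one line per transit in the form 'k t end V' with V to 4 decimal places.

Γ_L=-1.000000, Γ_S=-0.714286; launch V₁=2·150/175=1.714286
k=0 src: V=1.7143
k=1 load: inc=1.714286, refl=1.714286·-1.000000=-1.7143; V=0.000000+1.714286+-1.714286=0.0000
k=2 src: inc=-1.714286, refl=-1.714286·-0.714286=1.2245; V=1.714286+-1.714286+1.224490=1.2245
k=3 load: inc=1.224490, refl=1.224490·-1.000000=-1.2245; V=0.000000+1.224490+-1.224490=0.0000
k=4 src: inc=-1.224490, refl=-1.224490·-0.714286=0.8746; V=1.224490+-1.224490+0.874636=0.8746
k=5 load: inc=0.874636, refl=0.874636·-1.000000=-0.8746; V=0.000000+0.874636+-0.874636=0.0000
k=6 src: inc=-0.874636, refl=-0.874636·-0.714286=0.6247; V=0.874636+-0.874636+0.624740=0.6247
k=7 load: inc=0.624740, refl=0.624740·-1.000000=-0.6247; V=0.000000+0.624740+-0.624740=0.0000

0 0 source 1.7143
1 1 load 0.0000
2 2 source 1.2245
3 3 load 0.0000
4 4 source 0.8746
5 5 load 0.0000
6 6 source 0.6247
7 7 load 0.0000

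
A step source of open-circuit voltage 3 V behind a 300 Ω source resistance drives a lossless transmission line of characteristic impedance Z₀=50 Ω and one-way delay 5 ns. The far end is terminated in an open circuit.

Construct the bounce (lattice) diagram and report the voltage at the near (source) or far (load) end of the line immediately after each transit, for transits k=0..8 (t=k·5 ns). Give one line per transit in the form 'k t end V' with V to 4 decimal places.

0 0 source 0.4286
1 5 load 0.8571
2 10 source 1.1633
3 15 load 1.4694
4 20 source 1.6880
5 25 load 1.9067
6 30 source 2.0629
7 35 load 2.2191
8 40 source 2.3306

Γ_L=1.000000, Γ_S=0.714286; launch V₁=3·50/350=0.428571
k=0 src: V=0.4286
k=1 load: inc=0.428571, refl=0.428571·1.000000=0.4286; V=0.000000+0.428571+0.428571=0.8571
k=2 src: inc=0.428571, refl=0.428571·0.714286=0.3061; V=0.428571+0.428571+0.306122=1.1633
k=3 load: inc=0.306122, refl=0.306122·1.000000=0.3061; V=0.857143+0.306122+0.306122=1.4694
k=4 src: inc=0.306122, refl=0.306122·0.714286=0.2187; V=1.163265+0.306122+0.218659=1.6880
k=5 load: inc=0.218659, refl=0.218659·1.000000=0.2187; V=1.469388+0.218659+0.218659=1.9067
k=6 src: inc=0.218659, refl=0.218659·0.714286=0.1562; V=1.688047+0.218659+0.156185=2.0629
k=7 load: inc=0.156185, refl=0.156185·1.000000=0.1562; V=1.906706+0.156185+0.156185=2.2191
k=8 src: inc=0.156185, refl=0.156185·0.714286=0.1116; V=2.062890+0.156185+0.111561=2.3306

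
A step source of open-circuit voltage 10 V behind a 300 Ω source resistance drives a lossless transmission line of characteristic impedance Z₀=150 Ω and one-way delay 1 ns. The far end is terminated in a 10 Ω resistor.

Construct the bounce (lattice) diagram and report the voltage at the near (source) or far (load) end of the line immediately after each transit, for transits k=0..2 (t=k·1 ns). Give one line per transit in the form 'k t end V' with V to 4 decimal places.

Γ_L=-0.875000, Γ_S=0.333333; launch V₁=10·150/450=3.333333
k=0 src: V=3.3333
k=1 load: inc=3.333333, refl=3.333333·-0.875000=-2.9167; V=0.000000+3.333333+-2.916667=0.4167
k=2 src: inc=-2.916667, refl=-2.916667·0.333333=-0.9722; V=3.333333+-2.916667+-0.972222=-0.5556

0 0 source 3.3333
1 1 load 0.4167
2 2 source -0.5556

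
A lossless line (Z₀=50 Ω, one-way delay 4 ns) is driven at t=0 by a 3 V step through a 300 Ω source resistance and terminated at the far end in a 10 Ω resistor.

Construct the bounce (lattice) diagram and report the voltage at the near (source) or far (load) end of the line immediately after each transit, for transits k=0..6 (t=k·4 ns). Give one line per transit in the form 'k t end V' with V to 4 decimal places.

Γ_L=-0.666667, Γ_S=0.714286; launch V₁=3·50/350=0.428571
k=0 src: V=0.4286
k=1 load: inc=0.428571, refl=0.428571·-0.666667=-0.2857; V=0.000000+0.428571+-0.285714=0.1429
k=2 src: inc=-0.285714, refl=-0.285714·0.714286=-0.2041; V=0.428571+-0.285714+-0.204082=-0.0612
k=3 load: inc=-0.204082, refl=-0.204082·-0.666667=0.1361; V=0.142857+-0.204082+0.136054=0.0748
k=4 src: inc=0.136054, refl=0.136054·0.714286=0.0972; V=-0.061224+0.136054+0.097182=0.1720
k=5 load: inc=0.097182, refl=0.097182·-0.666667=-0.0648; V=0.074830+0.097182+-0.064788=0.1072
k=6 src: inc=-0.064788, refl=-0.064788·0.714286=-0.0463; V=0.172012+-0.064788+-0.046277=0.0609

0 0 source 0.4286
1 4 load 0.1429
2 8 source -0.0612
3 12 load 0.0748
4 16 source 0.1720
5 20 load 0.1072
6 24 source 0.0609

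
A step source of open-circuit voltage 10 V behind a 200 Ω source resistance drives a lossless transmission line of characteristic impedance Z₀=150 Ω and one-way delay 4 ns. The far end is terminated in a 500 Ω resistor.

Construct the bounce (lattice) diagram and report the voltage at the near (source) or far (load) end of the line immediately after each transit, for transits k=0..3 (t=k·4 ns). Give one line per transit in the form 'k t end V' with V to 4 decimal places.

0 0 source 4.2857
1 4 load 6.5934
2 8 source 6.9231
3 12 load 7.1006

Γ_L=0.538462, Γ_S=0.142857; launch V₁=10·150/350=4.285714
k=0 src: V=4.2857
k=1 load: inc=4.285714, refl=4.285714·0.538462=2.3077; V=0.000000+4.285714+2.307692=6.5934
k=2 src: inc=2.307692, refl=2.307692·0.142857=0.3297; V=4.285714+2.307692+0.329670=6.9231
k=3 load: inc=0.329670, refl=0.329670·0.538462=0.1775; V=6.593407+0.329670+0.177515=7.1006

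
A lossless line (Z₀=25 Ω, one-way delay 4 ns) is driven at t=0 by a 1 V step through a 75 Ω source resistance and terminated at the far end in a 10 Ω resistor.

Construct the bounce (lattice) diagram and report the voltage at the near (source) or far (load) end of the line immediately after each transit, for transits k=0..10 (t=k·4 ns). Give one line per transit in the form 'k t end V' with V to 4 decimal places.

Γ_L=-0.428571, Γ_S=0.500000; launch V₁=1·25/100=0.250000
k=0 src: V=0.2500
k=1 load: inc=0.250000, refl=0.250000·-0.428571=-0.1071; V=0.000000+0.250000+-0.107143=0.1429
k=2 src: inc=-0.107143, refl=-0.107143·0.500000=-0.0536; V=0.250000+-0.107143+-0.053571=0.0893
k=3 load: inc=-0.053571, refl=-0.053571·-0.428571=0.0230; V=0.142857+-0.053571+0.022959=0.1122
k=4 src: inc=0.022959, refl=0.022959·0.500000=0.0115; V=0.089286+0.022959+0.011480=0.1237
k=5 load: inc=0.011480, refl=0.011480·-0.428571=-0.0049; V=0.112245+0.011480+-0.004920=0.1188
k=6 src: inc=-0.004920, refl=-0.004920·0.500000=-0.0025; V=0.123724+-0.004920+-0.002460=0.1163
k=7 load: inc=-0.002460, refl=-0.002460·-0.428571=0.0011; V=0.118805+-0.002460+0.001054=0.1174
k=8 src: inc=0.001054, refl=0.001054·0.500000=0.0005; V=0.116345+0.001054+0.000527=0.1179
k=9 load: inc=0.000527, refl=0.000527·-0.428571=-0.0002; V=0.117399+0.000527+-0.000226=0.1177
k=10 src: inc=-0.000226, refl=-0.000226·0.500000=-0.0001; V=0.117926+-0.000226+-0.000113=0.1176

0 0 source 0.2500
1 4 load 0.1429
2 8 source 0.0893
3 12 load 0.1122
4 16 source 0.1237
5 20 load 0.1188
6 24 source 0.1163
7 28 load 0.1174
8 32 source 0.1179
9 36 load 0.1177
10 40 source 0.1176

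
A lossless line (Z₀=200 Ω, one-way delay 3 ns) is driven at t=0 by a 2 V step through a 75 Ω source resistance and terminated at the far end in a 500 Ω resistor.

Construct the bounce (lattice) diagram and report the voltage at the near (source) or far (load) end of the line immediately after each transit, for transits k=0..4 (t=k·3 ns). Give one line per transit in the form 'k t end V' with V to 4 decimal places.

0 0 source 1.4545
1 3 load 2.0779
2 6 source 1.7946
3 9 load 1.6731
4 12 source 1.7283

Γ_L=0.428571, Γ_S=-0.454545; launch V₁=2·200/275=1.454545
k=0 src: V=1.4545
k=1 load: inc=1.454545, refl=1.454545·0.428571=0.6234; V=0.000000+1.454545+0.623377=2.0779
k=2 src: inc=0.623377, refl=0.623377·-0.454545=-0.2834; V=1.454545+0.623377+-0.283353=1.7946
k=3 load: inc=-0.283353, refl=-0.283353·0.428571=-0.1214; V=2.077922+-0.283353+-0.121437=1.6731
k=4 src: inc=-0.121437, refl=-0.121437·-0.454545=0.0552; V=1.794569+-0.121437+0.055199=1.7283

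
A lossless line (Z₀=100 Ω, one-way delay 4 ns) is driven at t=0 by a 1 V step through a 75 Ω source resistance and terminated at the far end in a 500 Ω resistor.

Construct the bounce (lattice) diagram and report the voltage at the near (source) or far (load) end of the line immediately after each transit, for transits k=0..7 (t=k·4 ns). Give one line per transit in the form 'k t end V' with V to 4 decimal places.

Γ_L=0.666667, Γ_S=-0.142857; launch V₁=1·100/175=0.571429
k=0 src: V=0.5714
k=1 load: inc=0.571429, refl=0.571429·0.666667=0.3810; V=0.000000+0.571429+0.380952=0.9524
k=2 src: inc=0.380952, refl=0.380952·-0.142857=-0.0544; V=0.571429+0.380952+-0.054422=0.8980
k=3 load: inc=-0.054422, refl=-0.054422·0.666667=-0.0363; V=0.952381+-0.054422+-0.036281=0.8617
k=4 src: inc=-0.036281, refl=-0.036281·-0.142857=0.0052; V=0.897959+-0.036281+0.005183=0.8669
k=5 load: inc=0.005183, refl=0.005183·0.666667=0.0035; V=0.861678+0.005183+0.003455=0.8703
k=6 src: inc=0.003455, refl=0.003455·-0.142857=-0.0005; V=0.866861+0.003455+-0.000494=0.8698
k=7 load: inc=-0.000494, refl=-0.000494·0.666667=-0.0003; V=0.870316+-0.000494+-0.000329=0.8695

0 0 source 0.5714
1 4 load 0.9524
2 8 source 0.8980
3 12 load 0.8617
4 16 source 0.8669
5 20 load 0.8703
6 24 source 0.8698
7 28 load 0.8695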